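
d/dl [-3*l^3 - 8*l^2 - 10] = l*(-9*l - 16)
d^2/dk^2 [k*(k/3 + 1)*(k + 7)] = 2*k + 20/3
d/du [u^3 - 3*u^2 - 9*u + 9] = 3*u^2 - 6*u - 9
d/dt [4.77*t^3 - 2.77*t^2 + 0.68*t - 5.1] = 14.31*t^2 - 5.54*t + 0.68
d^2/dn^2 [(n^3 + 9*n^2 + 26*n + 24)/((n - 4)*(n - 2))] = 24*(9*n^3 - 24*n^2 - 72*n + 208)/(n^6 - 18*n^5 + 132*n^4 - 504*n^3 + 1056*n^2 - 1152*n + 512)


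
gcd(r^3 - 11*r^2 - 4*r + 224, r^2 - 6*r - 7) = r - 7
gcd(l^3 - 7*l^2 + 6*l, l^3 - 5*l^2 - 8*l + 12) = l^2 - 7*l + 6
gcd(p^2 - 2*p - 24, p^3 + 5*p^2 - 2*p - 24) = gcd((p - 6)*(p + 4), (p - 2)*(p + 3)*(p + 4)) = p + 4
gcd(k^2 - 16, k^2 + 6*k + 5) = 1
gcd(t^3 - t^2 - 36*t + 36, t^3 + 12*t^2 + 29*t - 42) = t^2 + 5*t - 6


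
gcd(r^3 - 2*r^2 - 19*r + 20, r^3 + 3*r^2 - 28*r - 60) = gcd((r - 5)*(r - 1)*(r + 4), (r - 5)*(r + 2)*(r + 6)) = r - 5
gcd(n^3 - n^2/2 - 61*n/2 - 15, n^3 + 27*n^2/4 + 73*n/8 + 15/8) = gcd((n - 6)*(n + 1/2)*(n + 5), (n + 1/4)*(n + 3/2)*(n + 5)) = n + 5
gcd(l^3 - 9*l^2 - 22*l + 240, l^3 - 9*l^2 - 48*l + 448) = l - 8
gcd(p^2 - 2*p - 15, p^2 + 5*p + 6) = p + 3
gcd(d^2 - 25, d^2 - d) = 1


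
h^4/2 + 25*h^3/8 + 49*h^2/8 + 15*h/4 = h*(h/2 + 1)*(h + 5/4)*(h + 3)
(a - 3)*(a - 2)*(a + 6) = a^3 + a^2 - 24*a + 36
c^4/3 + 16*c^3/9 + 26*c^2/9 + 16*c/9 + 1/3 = (c/3 + 1)*(c + 1/3)*(c + 1)^2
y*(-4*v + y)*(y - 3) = -4*v*y^2 + 12*v*y + y^3 - 3*y^2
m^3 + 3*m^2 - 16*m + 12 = (m - 2)*(m - 1)*(m + 6)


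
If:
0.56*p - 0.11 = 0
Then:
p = 0.20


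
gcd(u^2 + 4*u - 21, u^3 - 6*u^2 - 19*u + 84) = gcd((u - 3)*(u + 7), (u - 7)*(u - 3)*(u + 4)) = u - 3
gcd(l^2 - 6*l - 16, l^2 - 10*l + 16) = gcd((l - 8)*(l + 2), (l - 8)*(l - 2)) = l - 8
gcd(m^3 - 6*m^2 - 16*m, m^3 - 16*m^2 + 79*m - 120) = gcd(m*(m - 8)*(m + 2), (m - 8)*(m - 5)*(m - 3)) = m - 8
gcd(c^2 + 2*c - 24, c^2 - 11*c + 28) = c - 4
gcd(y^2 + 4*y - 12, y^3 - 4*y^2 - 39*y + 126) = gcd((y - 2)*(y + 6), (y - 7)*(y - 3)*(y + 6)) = y + 6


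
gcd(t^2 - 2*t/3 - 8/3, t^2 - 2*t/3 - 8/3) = t^2 - 2*t/3 - 8/3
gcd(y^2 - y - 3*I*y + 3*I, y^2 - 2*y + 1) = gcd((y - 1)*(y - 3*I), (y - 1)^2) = y - 1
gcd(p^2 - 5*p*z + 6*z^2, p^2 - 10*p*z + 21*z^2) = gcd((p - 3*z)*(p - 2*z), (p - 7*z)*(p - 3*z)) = -p + 3*z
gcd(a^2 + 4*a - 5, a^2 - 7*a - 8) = 1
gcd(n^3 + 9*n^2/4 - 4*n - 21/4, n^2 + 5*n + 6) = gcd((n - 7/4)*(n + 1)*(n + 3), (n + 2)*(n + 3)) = n + 3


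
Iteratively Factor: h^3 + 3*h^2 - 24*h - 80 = (h + 4)*(h^2 - h - 20) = (h - 5)*(h + 4)*(h + 4)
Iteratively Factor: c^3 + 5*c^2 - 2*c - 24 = (c + 4)*(c^2 + c - 6) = (c + 3)*(c + 4)*(c - 2)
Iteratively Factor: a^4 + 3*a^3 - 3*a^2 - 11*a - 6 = (a + 3)*(a^3 - 3*a - 2) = (a - 2)*(a + 3)*(a^2 + 2*a + 1) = (a - 2)*(a + 1)*(a + 3)*(a + 1)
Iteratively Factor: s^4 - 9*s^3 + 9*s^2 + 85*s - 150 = (s - 5)*(s^3 - 4*s^2 - 11*s + 30) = (s - 5)^2*(s^2 + s - 6) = (s - 5)^2*(s + 3)*(s - 2)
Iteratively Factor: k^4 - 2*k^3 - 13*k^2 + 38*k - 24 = (k - 3)*(k^3 + k^2 - 10*k + 8) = (k - 3)*(k - 1)*(k^2 + 2*k - 8) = (k - 3)*(k - 1)*(k + 4)*(k - 2)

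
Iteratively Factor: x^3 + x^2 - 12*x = (x)*(x^2 + x - 12) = x*(x + 4)*(x - 3)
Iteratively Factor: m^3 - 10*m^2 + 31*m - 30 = (m - 2)*(m^2 - 8*m + 15) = (m - 3)*(m - 2)*(m - 5)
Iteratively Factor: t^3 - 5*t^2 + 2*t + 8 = (t + 1)*(t^2 - 6*t + 8) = (t - 2)*(t + 1)*(t - 4)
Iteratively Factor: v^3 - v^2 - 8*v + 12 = (v + 3)*(v^2 - 4*v + 4) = (v - 2)*(v + 3)*(v - 2)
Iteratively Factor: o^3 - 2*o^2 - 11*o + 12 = (o + 3)*(o^2 - 5*o + 4) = (o - 4)*(o + 3)*(o - 1)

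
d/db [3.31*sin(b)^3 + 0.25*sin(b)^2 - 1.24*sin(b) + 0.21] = (9.93*sin(b)^2 + 0.5*sin(b) - 1.24)*cos(b)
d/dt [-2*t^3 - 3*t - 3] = -6*t^2 - 3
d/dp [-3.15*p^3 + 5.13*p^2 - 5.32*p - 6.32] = -9.45*p^2 + 10.26*p - 5.32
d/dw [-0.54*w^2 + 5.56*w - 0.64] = 5.56 - 1.08*w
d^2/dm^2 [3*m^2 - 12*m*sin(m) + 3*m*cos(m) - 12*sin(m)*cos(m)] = 12*m*sin(m) - 3*m*cos(m) - 6*sin(m) + 24*sin(2*m) - 24*cos(m) + 6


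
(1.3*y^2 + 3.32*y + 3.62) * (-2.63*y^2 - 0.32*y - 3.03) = -3.419*y^4 - 9.1476*y^3 - 14.522*y^2 - 11.218*y - 10.9686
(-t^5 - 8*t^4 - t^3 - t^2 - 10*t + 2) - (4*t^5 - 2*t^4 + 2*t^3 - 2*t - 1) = -5*t^5 - 6*t^4 - 3*t^3 - t^2 - 8*t + 3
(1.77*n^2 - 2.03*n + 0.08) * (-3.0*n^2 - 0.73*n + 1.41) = -5.31*n^4 + 4.7979*n^3 + 3.7376*n^2 - 2.9207*n + 0.1128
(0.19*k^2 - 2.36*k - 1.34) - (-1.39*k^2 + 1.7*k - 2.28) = 1.58*k^2 - 4.06*k + 0.94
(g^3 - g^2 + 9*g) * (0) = 0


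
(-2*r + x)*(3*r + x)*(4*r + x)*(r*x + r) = -24*r^4*x - 24*r^4 - 2*r^3*x^2 - 2*r^3*x + 5*r^2*x^3 + 5*r^2*x^2 + r*x^4 + r*x^3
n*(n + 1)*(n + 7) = n^3 + 8*n^2 + 7*n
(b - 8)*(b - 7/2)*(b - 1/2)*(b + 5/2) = b^4 - 19*b^3/2 + 15*b^2/4 + 563*b/8 - 35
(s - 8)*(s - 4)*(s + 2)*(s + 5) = s^4 - 5*s^3 - 42*s^2 + 104*s + 320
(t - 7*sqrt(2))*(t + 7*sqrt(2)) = t^2 - 98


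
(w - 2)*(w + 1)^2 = w^3 - 3*w - 2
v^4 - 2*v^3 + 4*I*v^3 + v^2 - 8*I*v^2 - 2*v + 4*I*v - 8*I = (v - 2)*(v - I)*(v + I)*(v + 4*I)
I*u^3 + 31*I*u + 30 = (u - 5*I)*(u + 6*I)*(I*u + 1)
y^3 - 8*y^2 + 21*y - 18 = (y - 3)^2*(y - 2)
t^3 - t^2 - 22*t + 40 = (t - 4)*(t - 2)*(t + 5)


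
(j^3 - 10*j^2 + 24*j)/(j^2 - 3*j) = (j^2 - 10*j + 24)/(j - 3)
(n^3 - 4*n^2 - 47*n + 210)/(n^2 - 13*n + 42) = (n^2 + 2*n - 35)/(n - 7)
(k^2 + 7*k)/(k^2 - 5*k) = (k + 7)/(k - 5)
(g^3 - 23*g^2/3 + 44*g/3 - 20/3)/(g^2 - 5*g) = g - 8/3 + 4/(3*g)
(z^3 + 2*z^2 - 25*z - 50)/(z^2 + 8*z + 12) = (z^2 - 25)/(z + 6)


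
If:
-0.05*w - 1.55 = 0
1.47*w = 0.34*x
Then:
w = -31.00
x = -134.03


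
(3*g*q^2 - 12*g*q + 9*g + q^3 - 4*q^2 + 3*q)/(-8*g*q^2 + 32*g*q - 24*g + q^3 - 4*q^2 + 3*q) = (3*g + q)/(-8*g + q)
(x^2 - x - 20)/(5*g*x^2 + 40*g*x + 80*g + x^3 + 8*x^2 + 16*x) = (x - 5)/(5*g*x + 20*g + x^2 + 4*x)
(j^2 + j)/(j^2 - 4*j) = (j + 1)/(j - 4)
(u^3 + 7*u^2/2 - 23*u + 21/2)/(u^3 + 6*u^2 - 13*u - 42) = (u - 1/2)/(u + 2)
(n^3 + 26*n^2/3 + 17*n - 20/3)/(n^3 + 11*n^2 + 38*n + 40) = (n - 1/3)/(n + 2)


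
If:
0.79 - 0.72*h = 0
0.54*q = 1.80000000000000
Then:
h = 1.10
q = 3.33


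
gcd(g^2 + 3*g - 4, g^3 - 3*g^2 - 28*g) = g + 4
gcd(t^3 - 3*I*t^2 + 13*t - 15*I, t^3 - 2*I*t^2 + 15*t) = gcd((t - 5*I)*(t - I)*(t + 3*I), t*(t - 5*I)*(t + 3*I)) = t^2 - 2*I*t + 15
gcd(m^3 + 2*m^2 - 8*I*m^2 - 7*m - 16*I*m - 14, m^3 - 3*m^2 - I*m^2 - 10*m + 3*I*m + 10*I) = m^2 + m*(2 - I) - 2*I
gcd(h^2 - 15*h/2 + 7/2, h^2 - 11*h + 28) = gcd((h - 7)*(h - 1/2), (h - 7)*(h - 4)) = h - 7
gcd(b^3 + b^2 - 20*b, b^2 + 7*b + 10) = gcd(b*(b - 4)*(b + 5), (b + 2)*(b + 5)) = b + 5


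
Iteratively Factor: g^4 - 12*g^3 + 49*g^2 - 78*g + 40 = (g - 4)*(g^3 - 8*g^2 + 17*g - 10) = (g - 4)*(g - 2)*(g^2 - 6*g + 5) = (g - 4)*(g - 2)*(g - 1)*(g - 5)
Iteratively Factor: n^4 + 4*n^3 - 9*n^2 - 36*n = (n)*(n^3 + 4*n^2 - 9*n - 36) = n*(n + 3)*(n^2 + n - 12) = n*(n + 3)*(n + 4)*(n - 3)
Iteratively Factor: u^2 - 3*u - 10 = (u + 2)*(u - 5)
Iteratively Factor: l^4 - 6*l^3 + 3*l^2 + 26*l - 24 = (l - 4)*(l^3 - 2*l^2 - 5*l + 6) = (l - 4)*(l - 3)*(l^2 + l - 2) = (l - 4)*(l - 3)*(l - 1)*(l + 2)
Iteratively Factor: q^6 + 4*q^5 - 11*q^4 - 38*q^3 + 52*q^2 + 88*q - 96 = (q - 2)*(q^5 + 6*q^4 + q^3 - 36*q^2 - 20*q + 48) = (q - 2)*(q + 3)*(q^4 + 3*q^3 - 8*q^2 - 12*q + 16) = (q - 2)*(q + 3)*(q + 4)*(q^3 - q^2 - 4*q + 4) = (q - 2)^2*(q + 3)*(q + 4)*(q^2 + q - 2) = (q - 2)^2*(q - 1)*(q + 3)*(q + 4)*(q + 2)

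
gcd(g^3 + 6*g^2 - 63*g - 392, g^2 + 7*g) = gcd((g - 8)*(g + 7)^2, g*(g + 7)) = g + 7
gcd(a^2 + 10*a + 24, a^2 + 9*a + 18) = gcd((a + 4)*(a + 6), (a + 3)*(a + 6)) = a + 6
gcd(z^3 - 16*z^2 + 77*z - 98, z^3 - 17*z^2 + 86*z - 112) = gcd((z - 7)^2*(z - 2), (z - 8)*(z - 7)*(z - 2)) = z^2 - 9*z + 14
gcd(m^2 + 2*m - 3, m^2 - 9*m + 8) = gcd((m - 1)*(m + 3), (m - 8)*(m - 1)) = m - 1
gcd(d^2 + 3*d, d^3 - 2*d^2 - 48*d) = d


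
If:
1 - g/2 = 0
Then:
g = 2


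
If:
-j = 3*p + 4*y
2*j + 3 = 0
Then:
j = -3/2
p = 1/2 - 4*y/3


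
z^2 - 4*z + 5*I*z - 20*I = (z - 4)*(z + 5*I)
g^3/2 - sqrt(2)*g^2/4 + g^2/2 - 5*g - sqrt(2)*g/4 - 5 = (g/2 + 1/2)*(g - 5*sqrt(2)/2)*(g + 2*sqrt(2))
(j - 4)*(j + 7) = j^2 + 3*j - 28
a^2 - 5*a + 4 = (a - 4)*(a - 1)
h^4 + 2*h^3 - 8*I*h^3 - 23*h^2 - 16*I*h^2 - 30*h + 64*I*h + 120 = (h - 2)*(h + 4)*(h - 5*I)*(h - 3*I)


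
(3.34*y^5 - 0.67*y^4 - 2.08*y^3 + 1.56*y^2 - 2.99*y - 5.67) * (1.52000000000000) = 5.0768*y^5 - 1.0184*y^4 - 3.1616*y^3 + 2.3712*y^2 - 4.5448*y - 8.6184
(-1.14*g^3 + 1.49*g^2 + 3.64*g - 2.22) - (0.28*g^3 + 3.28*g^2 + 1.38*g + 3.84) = -1.42*g^3 - 1.79*g^2 + 2.26*g - 6.06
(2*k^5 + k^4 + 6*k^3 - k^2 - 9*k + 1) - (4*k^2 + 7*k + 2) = 2*k^5 + k^4 + 6*k^3 - 5*k^2 - 16*k - 1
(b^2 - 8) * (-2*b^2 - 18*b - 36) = -2*b^4 - 18*b^3 - 20*b^2 + 144*b + 288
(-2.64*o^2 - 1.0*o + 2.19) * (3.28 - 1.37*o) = 3.6168*o^3 - 7.2892*o^2 - 6.2803*o + 7.1832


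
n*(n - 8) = n^2 - 8*n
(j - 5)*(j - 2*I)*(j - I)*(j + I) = j^4 - 5*j^3 - 2*I*j^3 + j^2 + 10*I*j^2 - 5*j - 2*I*j + 10*I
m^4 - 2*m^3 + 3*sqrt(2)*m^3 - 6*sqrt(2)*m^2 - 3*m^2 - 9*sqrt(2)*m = m*(m - 3)*(m + 1)*(m + 3*sqrt(2))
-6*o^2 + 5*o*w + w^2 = (-o + w)*(6*o + w)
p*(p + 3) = p^2 + 3*p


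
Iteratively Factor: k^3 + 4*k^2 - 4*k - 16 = (k + 4)*(k^2 - 4) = (k - 2)*(k + 4)*(k + 2)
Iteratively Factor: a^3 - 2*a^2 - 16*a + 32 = (a - 4)*(a^2 + 2*a - 8) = (a - 4)*(a + 4)*(a - 2)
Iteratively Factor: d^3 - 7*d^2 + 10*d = (d)*(d^2 - 7*d + 10) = d*(d - 5)*(d - 2)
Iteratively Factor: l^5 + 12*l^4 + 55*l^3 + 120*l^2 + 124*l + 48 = (l + 1)*(l^4 + 11*l^3 + 44*l^2 + 76*l + 48) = (l + 1)*(l + 4)*(l^3 + 7*l^2 + 16*l + 12) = (l + 1)*(l + 2)*(l + 4)*(l^2 + 5*l + 6) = (l + 1)*(l + 2)^2*(l + 4)*(l + 3)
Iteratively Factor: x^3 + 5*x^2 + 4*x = (x + 1)*(x^2 + 4*x) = x*(x + 1)*(x + 4)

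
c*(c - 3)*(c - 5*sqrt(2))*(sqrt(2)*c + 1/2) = sqrt(2)*c^4 - 19*c^3/2 - 3*sqrt(2)*c^3 - 5*sqrt(2)*c^2/2 + 57*c^2/2 + 15*sqrt(2)*c/2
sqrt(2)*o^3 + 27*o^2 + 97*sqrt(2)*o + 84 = (o + 6*sqrt(2))*(o + 7*sqrt(2))*(sqrt(2)*o + 1)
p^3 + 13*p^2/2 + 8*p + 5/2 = (p + 1/2)*(p + 1)*(p + 5)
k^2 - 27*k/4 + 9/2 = (k - 6)*(k - 3/4)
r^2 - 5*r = r*(r - 5)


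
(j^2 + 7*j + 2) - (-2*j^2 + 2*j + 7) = 3*j^2 + 5*j - 5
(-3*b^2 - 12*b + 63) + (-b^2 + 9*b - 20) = -4*b^2 - 3*b + 43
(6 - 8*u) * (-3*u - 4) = 24*u^2 + 14*u - 24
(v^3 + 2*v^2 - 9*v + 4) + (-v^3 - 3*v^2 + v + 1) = -v^2 - 8*v + 5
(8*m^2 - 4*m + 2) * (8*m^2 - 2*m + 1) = 64*m^4 - 48*m^3 + 32*m^2 - 8*m + 2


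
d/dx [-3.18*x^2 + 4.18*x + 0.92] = 4.18 - 6.36*x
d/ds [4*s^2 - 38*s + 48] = 8*s - 38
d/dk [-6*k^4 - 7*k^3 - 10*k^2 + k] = -24*k^3 - 21*k^2 - 20*k + 1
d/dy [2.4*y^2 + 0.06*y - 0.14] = 4.8*y + 0.06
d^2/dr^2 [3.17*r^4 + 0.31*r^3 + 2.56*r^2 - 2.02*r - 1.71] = 38.04*r^2 + 1.86*r + 5.12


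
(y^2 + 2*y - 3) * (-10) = -10*y^2 - 20*y + 30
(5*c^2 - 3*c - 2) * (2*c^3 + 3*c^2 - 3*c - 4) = 10*c^5 + 9*c^4 - 28*c^3 - 17*c^2 + 18*c + 8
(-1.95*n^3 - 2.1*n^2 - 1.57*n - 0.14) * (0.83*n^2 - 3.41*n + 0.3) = -1.6185*n^5 + 4.9065*n^4 + 5.2729*n^3 + 4.6075*n^2 + 0.00640000000000007*n - 0.042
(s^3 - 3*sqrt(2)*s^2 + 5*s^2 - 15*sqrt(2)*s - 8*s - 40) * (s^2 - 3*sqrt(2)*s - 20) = s^5 - 6*sqrt(2)*s^4 + 5*s^4 - 30*sqrt(2)*s^3 - 10*s^3 - 50*s^2 + 84*sqrt(2)*s^2 + 160*s + 420*sqrt(2)*s + 800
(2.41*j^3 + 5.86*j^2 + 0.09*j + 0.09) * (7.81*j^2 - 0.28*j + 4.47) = 18.8221*j^5 + 45.0918*j^4 + 9.8348*j^3 + 26.8719*j^2 + 0.3771*j + 0.4023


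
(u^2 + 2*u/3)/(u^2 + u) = (u + 2/3)/(u + 1)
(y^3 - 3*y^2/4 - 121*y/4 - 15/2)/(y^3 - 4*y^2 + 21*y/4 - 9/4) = (4*y^3 - 3*y^2 - 121*y - 30)/(4*y^3 - 16*y^2 + 21*y - 9)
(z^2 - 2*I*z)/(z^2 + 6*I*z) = (z - 2*I)/(z + 6*I)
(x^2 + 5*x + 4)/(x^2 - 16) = (x + 1)/(x - 4)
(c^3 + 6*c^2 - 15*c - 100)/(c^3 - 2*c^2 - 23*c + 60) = (c + 5)/(c - 3)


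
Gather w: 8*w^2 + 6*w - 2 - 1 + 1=8*w^2 + 6*w - 2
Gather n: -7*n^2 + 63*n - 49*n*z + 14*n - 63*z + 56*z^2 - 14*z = -7*n^2 + n*(77 - 49*z) + 56*z^2 - 77*z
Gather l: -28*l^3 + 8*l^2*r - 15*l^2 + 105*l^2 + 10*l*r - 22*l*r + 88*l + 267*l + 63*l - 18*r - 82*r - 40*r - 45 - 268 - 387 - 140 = -28*l^3 + l^2*(8*r + 90) + l*(418 - 12*r) - 140*r - 840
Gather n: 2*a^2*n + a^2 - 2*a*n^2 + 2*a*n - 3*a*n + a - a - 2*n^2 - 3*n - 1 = a^2 + n^2*(-2*a - 2) + n*(2*a^2 - a - 3) - 1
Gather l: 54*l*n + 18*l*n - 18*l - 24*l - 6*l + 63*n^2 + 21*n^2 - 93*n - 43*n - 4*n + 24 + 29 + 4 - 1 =l*(72*n - 48) + 84*n^2 - 140*n + 56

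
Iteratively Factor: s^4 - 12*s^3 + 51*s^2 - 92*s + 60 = (s - 3)*(s^3 - 9*s^2 + 24*s - 20) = (s - 5)*(s - 3)*(s^2 - 4*s + 4) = (s - 5)*(s - 3)*(s - 2)*(s - 2)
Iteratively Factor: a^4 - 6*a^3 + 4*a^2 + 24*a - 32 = (a - 4)*(a^3 - 2*a^2 - 4*a + 8) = (a - 4)*(a + 2)*(a^2 - 4*a + 4) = (a - 4)*(a - 2)*(a + 2)*(a - 2)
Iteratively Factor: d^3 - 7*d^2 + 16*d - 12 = (d - 3)*(d^2 - 4*d + 4) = (d - 3)*(d - 2)*(d - 2)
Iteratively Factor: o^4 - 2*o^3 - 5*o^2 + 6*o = (o - 1)*(o^3 - o^2 - 6*o) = (o - 1)*(o + 2)*(o^2 - 3*o) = o*(o - 1)*(o + 2)*(o - 3)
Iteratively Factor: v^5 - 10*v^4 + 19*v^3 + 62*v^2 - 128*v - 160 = (v - 5)*(v^4 - 5*v^3 - 6*v^2 + 32*v + 32) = (v - 5)*(v - 4)*(v^3 - v^2 - 10*v - 8) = (v - 5)*(v - 4)^2*(v^2 + 3*v + 2) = (v - 5)*(v - 4)^2*(v + 1)*(v + 2)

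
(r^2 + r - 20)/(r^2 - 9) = (r^2 + r - 20)/(r^2 - 9)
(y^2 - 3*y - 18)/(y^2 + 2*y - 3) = (y - 6)/(y - 1)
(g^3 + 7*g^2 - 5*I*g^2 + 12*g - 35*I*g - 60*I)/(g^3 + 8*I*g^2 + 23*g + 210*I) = (g^2 + 7*g + 12)/(g^2 + 13*I*g - 42)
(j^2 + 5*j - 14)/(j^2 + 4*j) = (j^2 + 5*j - 14)/(j*(j + 4))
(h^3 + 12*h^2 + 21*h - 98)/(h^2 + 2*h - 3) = (h^3 + 12*h^2 + 21*h - 98)/(h^2 + 2*h - 3)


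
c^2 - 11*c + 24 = (c - 8)*(c - 3)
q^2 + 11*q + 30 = (q + 5)*(q + 6)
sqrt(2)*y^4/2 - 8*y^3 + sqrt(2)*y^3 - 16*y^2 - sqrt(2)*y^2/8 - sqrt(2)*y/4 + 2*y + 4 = (y/2 + 1)*(y - 1/2)*(y - 8*sqrt(2))*(sqrt(2)*y + sqrt(2)/2)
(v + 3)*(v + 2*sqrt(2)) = v^2 + 2*sqrt(2)*v + 3*v + 6*sqrt(2)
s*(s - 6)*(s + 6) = s^3 - 36*s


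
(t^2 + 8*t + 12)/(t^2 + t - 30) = (t + 2)/(t - 5)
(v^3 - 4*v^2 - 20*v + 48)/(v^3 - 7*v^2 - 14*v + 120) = (v - 2)/(v - 5)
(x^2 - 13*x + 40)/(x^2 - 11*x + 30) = (x - 8)/(x - 6)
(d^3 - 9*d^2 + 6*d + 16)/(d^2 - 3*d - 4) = (d^2 - 10*d + 16)/(d - 4)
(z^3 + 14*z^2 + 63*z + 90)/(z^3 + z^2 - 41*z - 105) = (z + 6)/(z - 7)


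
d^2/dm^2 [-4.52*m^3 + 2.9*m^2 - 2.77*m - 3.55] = 5.8 - 27.12*m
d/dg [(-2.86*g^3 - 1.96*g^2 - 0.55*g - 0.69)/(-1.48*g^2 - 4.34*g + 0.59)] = (4.2328*g^4 + 24.8248*g^3 + 2.6302*g^2 - 4.3552*g - 3.3191)/(2.1904*g^4 + 12.8464*g^3 + 17.0892*g^2 - 5.1212*g + 0.3481)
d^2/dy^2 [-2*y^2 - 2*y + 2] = -4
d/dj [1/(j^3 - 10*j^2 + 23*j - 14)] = (-3*j^2 + 20*j - 23)/(j^3 - 10*j^2 + 23*j - 14)^2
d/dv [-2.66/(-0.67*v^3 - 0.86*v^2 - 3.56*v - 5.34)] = (-5.3466*v^2 - 4.5752*v - 9.4696)/(0.67*v^3 + 0.86*v^2 + 3.56*v + 5.34)^2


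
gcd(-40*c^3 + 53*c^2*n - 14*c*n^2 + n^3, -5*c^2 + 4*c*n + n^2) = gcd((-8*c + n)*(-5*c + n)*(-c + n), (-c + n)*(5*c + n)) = c - n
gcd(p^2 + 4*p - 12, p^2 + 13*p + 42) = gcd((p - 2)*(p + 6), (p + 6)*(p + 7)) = p + 6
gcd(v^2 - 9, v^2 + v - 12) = v - 3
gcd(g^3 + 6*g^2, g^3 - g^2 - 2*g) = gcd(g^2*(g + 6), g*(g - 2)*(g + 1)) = g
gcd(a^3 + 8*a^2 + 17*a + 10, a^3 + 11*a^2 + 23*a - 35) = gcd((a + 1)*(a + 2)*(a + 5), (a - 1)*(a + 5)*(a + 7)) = a + 5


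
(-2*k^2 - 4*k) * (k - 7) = -2*k^3 + 10*k^2 + 28*k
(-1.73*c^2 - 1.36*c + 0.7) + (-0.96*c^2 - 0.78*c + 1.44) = -2.69*c^2 - 2.14*c + 2.14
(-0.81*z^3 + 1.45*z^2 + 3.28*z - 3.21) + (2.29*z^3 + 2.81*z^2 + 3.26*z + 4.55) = 1.48*z^3 + 4.26*z^2 + 6.54*z + 1.34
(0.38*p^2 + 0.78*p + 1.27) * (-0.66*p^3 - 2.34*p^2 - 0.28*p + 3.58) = -0.2508*p^5 - 1.404*p^4 - 2.7698*p^3 - 1.8298*p^2 + 2.4368*p + 4.5466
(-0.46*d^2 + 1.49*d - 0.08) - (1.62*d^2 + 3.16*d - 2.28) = -2.08*d^2 - 1.67*d + 2.2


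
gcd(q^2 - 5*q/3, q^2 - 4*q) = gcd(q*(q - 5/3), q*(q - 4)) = q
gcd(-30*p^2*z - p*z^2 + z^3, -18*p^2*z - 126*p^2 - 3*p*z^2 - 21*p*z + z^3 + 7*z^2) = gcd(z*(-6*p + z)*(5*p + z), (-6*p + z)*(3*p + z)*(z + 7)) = -6*p + z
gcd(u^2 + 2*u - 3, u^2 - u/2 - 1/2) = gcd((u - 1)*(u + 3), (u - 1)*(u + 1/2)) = u - 1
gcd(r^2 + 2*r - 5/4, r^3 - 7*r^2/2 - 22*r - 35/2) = r + 5/2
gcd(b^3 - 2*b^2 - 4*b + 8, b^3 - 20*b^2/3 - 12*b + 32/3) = b + 2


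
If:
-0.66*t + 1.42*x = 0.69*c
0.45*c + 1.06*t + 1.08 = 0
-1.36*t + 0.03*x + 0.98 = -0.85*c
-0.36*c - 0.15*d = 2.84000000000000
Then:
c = -1.64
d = -15.00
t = -0.32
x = -0.95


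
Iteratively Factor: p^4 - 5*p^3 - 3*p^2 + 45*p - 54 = (p + 3)*(p^3 - 8*p^2 + 21*p - 18) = (p - 3)*(p + 3)*(p^2 - 5*p + 6) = (p - 3)*(p - 2)*(p + 3)*(p - 3)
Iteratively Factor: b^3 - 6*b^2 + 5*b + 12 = (b - 3)*(b^2 - 3*b - 4) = (b - 3)*(b + 1)*(b - 4)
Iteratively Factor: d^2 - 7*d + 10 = (d - 2)*(d - 5)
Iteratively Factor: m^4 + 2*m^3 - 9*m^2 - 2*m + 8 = (m + 1)*(m^3 + m^2 - 10*m + 8) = (m + 1)*(m + 4)*(m^2 - 3*m + 2) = (m - 1)*(m + 1)*(m + 4)*(m - 2)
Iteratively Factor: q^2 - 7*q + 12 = (q - 3)*(q - 4)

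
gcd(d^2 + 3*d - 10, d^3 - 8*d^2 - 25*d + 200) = d + 5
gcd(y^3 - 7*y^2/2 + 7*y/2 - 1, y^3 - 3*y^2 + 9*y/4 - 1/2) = y^2 - 5*y/2 + 1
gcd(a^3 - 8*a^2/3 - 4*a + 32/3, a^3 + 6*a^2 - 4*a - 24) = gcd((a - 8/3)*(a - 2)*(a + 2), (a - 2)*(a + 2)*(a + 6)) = a^2 - 4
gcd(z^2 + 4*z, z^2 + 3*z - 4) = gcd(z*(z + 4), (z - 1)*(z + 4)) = z + 4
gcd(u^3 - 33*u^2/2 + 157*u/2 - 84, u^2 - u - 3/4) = u - 3/2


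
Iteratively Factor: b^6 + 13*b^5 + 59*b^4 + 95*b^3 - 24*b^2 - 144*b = (b + 4)*(b^5 + 9*b^4 + 23*b^3 + 3*b^2 - 36*b) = (b + 3)*(b + 4)*(b^4 + 6*b^3 + 5*b^2 - 12*b) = b*(b + 3)*(b + 4)*(b^3 + 6*b^2 + 5*b - 12) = b*(b - 1)*(b + 3)*(b + 4)*(b^2 + 7*b + 12) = b*(b - 1)*(b + 3)^2*(b + 4)*(b + 4)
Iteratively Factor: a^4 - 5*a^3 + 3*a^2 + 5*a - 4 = (a - 1)*(a^3 - 4*a^2 - a + 4) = (a - 1)^2*(a^2 - 3*a - 4) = (a - 4)*(a - 1)^2*(a + 1)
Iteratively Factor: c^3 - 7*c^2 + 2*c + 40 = (c + 2)*(c^2 - 9*c + 20) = (c - 5)*(c + 2)*(c - 4)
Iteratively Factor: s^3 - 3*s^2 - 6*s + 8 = (s - 1)*(s^2 - 2*s - 8) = (s - 4)*(s - 1)*(s + 2)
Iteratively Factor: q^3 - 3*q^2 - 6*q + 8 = (q + 2)*(q^2 - 5*q + 4) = (q - 1)*(q + 2)*(q - 4)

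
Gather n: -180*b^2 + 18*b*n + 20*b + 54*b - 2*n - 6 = -180*b^2 + 74*b + n*(18*b - 2) - 6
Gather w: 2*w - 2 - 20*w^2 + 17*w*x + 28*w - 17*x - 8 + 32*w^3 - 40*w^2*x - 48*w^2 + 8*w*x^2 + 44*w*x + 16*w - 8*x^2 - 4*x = 32*w^3 + w^2*(-40*x - 68) + w*(8*x^2 + 61*x + 46) - 8*x^2 - 21*x - 10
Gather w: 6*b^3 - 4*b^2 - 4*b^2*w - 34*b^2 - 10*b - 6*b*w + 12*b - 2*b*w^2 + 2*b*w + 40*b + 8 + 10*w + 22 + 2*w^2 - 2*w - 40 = 6*b^3 - 38*b^2 + 42*b + w^2*(2 - 2*b) + w*(-4*b^2 - 4*b + 8) - 10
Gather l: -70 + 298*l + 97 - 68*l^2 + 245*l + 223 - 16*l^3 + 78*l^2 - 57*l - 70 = -16*l^3 + 10*l^2 + 486*l + 180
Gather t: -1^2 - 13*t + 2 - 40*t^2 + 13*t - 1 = -40*t^2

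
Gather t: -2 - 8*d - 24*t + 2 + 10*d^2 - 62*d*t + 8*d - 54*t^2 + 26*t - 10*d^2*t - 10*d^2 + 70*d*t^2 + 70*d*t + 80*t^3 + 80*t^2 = 80*t^3 + t^2*(70*d + 26) + t*(-10*d^2 + 8*d + 2)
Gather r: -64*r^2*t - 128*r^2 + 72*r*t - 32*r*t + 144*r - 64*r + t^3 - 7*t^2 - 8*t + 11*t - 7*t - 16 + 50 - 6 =r^2*(-64*t - 128) + r*(40*t + 80) + t^3 - 7*t^2 - 4*t + 28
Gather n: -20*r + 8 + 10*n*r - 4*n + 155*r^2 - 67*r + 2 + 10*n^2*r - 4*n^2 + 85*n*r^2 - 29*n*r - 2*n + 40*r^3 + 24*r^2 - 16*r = n^2*(10*r - 4) + n*(85*r^2 - 19*r - 6) + 40*r^3 + 179*r^2 - 103*r + 10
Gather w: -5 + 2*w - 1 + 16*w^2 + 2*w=16*w^2 + 4*w - 6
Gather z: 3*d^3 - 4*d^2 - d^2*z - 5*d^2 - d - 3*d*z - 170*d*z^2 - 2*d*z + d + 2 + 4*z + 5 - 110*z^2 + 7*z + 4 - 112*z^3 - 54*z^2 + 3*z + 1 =3*d^3 - 9*d^2 - 112*z^3 + z^2*(-170*d - 164) + z*(-d^2 - 5*d + 14) + 12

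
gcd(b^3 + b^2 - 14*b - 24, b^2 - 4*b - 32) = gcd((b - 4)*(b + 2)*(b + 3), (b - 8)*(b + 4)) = 1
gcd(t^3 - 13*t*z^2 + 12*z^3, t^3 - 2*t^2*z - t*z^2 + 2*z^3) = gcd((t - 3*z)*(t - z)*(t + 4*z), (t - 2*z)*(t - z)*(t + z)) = -t + z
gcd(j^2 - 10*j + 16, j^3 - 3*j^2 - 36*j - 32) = j - 8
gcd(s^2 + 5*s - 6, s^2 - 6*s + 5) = s - 1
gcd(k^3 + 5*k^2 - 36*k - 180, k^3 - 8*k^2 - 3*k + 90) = k - 6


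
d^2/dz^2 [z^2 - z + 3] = 2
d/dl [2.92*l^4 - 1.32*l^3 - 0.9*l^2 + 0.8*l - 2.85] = 11.68*l^3 - 3.96*l^2 - 1.8*l + 0.8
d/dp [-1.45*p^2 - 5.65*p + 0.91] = -2.9*p - 5.65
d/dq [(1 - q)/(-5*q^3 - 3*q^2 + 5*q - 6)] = (5*q^3 + 3*q^2 - 5*q - (q - 1)*(15*q^2 + 6*q - 5) + 6)/(5*q^3 + 3*q^2 - 5*q + 6)^2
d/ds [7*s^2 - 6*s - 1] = 14*s - 6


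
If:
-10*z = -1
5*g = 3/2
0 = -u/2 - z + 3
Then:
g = 3/10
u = 29/5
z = 1/10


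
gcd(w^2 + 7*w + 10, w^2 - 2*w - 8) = w + 2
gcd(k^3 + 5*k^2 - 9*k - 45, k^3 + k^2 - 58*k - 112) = 1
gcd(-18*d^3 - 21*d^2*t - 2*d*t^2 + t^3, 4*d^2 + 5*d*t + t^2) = d + t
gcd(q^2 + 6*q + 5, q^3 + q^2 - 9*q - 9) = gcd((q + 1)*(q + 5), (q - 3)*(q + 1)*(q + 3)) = q + 1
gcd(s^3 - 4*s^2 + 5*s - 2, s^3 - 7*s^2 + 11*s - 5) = s^2 - 2*s + 1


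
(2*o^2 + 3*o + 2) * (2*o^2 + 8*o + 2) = 4*o^4 + 22*o^3 + 32*o^2 + 22*o + 4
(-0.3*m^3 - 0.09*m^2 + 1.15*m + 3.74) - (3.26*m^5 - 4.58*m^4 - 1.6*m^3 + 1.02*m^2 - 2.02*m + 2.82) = -3.26*m^5 + 4.58*m^4 + 1.3*m^3 - 1.11*m^2 + 3.17*m + 0.92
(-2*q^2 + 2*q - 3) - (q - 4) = -2*q^2 + q + 1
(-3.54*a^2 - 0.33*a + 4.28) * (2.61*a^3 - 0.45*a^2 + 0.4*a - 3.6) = -9.2394*a^5 + 0.7317*a^4 + 9.9033*a^3 + 10.686*a^2 + 2.9*a - 15.408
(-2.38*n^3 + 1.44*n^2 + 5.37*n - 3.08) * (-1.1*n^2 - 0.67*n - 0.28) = 2.618*n^5 + 0.0105999999999999*n^4 - 6.2054*n^3 - 0.6131*n^2 + 0.56*n + 0.8624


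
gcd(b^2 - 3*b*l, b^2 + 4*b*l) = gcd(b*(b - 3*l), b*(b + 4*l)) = b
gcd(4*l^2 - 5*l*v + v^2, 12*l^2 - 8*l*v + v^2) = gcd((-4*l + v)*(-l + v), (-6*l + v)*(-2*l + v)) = 1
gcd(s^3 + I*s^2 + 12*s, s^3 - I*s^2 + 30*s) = s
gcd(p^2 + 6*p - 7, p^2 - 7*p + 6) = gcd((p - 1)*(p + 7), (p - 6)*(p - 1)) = p - 1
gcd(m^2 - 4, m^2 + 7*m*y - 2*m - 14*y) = m - 2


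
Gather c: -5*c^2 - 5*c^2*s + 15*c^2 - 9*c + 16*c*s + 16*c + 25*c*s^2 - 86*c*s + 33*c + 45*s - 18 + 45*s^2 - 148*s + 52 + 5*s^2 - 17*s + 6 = c^2*(10 - 5*s) + c*(25*s^2 - 70*s + 40) + 50*s^2 - 120*s + 40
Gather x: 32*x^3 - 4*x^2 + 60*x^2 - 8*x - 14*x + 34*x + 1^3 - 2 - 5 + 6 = 32*x^3 + 56*x^2 + 12*x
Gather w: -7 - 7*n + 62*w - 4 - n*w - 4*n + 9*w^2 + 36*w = -11*n + 9*w^2 + w*(98 - n) - 11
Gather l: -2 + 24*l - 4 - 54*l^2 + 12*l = -54*l^2 + 36*l - 6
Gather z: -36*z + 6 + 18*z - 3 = 3 - 18*z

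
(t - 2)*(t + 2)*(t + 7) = t^3 + 7*t^2 - 4*t - 28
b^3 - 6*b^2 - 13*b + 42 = (b - 7)*(b - 2)*(b + 3)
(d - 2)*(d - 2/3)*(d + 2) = d^3 - 2*d^2/3 - 4*d + 8/3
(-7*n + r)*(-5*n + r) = 35*n^2 - 12*n*r + r^2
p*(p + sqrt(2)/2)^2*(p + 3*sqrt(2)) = p^4 + 4*sqrt(2)*p^3 + 13*p^2/2 + 3*sqrt(2)*p/2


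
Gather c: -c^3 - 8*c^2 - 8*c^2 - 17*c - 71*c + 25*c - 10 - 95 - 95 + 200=-c^3 - 16*c^2 - 63*c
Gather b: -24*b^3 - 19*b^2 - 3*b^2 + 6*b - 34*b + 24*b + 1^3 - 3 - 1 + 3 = -24*b^3 - 22*b^2 - 4*b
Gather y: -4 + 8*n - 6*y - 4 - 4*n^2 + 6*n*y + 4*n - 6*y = -4*n^2 + 12*n + y*(6*n - 12) - 8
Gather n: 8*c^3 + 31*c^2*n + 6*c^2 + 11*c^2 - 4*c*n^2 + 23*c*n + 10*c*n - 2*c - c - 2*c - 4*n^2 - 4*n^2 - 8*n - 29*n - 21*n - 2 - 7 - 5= 8*c^3 + 17*c^2 - 5*c + n^2*(-4*c - 8) + n*(31*c^2 + 33*c - 58) - 14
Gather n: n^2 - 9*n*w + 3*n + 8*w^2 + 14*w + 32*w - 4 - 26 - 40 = n^2 + n*(3 - 9*w) + 8*w^2 + 46*w - 70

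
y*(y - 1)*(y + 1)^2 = y^4 + y^3 - y^2 - y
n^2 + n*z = n*(n + z)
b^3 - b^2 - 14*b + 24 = (b - 3)*(b - 2)*(b + 4)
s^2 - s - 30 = (s - 6)*(s + 5)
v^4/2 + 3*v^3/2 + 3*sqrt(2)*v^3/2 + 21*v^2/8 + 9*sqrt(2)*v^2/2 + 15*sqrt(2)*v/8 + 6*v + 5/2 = (v/2 + sqrt(2))*(v + 1/2)*(v + 5/2)*(v + sqrt(2))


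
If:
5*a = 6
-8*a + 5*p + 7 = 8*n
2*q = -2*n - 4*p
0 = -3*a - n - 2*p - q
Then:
No Solution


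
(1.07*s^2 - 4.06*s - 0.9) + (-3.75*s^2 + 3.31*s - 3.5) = -2.68*s^2 - 0.75*s - 4.4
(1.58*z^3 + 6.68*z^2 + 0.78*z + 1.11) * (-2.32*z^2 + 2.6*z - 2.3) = -3.6656*z^5 - 11.3896*z^4 + 11.9244*z^3 - 15.9112*z^2 + 1.092*z - 2.553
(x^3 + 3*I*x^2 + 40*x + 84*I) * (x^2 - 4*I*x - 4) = x^5 - I*x^4 + 48*x^3 - 88*I*x^2 + 176*x - 336*I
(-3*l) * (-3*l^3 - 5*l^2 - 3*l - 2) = 9*l^4 + 15*l^3 + 9*l^2 + 6*l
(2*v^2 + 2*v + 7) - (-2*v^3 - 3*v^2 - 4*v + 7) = 2*v^3 + 5*v^2 + 6*v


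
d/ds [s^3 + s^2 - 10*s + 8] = 3*s^2 + 2*s - 10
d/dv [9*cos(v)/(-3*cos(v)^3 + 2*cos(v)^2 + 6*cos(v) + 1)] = 9*(-6*cos(v)^3 + 2*cos(v)^2 - 1)*sin(v)/((cos(v) + 1)^2*(3*sin(v)^2 + 5*cos(v) - 2)^2)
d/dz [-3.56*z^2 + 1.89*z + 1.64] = 1.89 - 7.12*z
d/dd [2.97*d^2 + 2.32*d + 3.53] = 5.94*d + 2.32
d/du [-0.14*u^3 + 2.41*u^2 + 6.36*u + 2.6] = -0.42*u^2 + 4.82*u + 6.36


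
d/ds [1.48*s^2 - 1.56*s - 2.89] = 2.96*s - 1.56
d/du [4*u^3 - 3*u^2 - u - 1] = 12*u^2 - 6*u - 1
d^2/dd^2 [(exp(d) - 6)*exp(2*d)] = (9*exp(d) - 24)*exp(2*d)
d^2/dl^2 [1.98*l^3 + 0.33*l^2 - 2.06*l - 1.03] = 11.88*l + 0.66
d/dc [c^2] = 2*c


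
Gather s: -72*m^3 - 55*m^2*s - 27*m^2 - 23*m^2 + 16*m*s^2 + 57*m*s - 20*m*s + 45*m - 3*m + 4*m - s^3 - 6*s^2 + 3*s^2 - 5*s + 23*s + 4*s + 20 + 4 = -72*m^3 - 50*m^2 + 46*m - s^3 + s^2*(16*m - 3) + s*(-55*m^2 + 37*m + 22) + 24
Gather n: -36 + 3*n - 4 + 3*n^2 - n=3*n^2 + 2*n - 40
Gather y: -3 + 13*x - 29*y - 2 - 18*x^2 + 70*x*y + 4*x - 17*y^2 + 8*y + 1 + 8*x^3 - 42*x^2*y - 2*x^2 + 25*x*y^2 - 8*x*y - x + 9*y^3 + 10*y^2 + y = 8*x^3 - 20*x^2 + 16*x + 9*y^3 + y^2*(25*x - 7) + y*(-42*x^2 + 62*x - 20) - 4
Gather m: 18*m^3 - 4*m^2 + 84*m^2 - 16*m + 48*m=18*m^3 + 80*m^2 + 32*m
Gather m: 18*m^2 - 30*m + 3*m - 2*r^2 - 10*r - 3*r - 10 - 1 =18*m^2 - 27*m - 2*r^2 - 13*r - 11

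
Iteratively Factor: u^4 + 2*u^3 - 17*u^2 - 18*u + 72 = (u - 3)*(u^3 + 5*u^2 - 2*u - 24) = (u - 3)*(u + 4)*(u^2 + u - 6) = (u - 3)*(u + 3)*(u + 4)*(u - 2)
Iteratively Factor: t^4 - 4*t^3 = (t)*(t^3 - 4*t^2) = t*(t - 4)*(t^2) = t^2*(t - 4)*(t)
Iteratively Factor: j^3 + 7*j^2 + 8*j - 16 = (j + 4)*(j^2 + 3*j - 4) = (j - 1)*(j + 4)*(j + 4)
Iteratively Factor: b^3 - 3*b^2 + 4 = (b - 2)*(b^2 - b - 2) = (b - 2)^2*(b + 1)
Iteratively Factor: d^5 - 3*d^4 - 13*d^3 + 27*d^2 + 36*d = (d + 3)*(d^4 - 6*d^3 + 5*d^2 + 12*d) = (d - 3)*(d + 3)*(d^3 - 3*d^2 - 4*d) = (d - 4)*(d - 3)*(d + 3)*(d^2 + d) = (d - 4)*(d - 3)*(d + 1)*(d + 3)*(d)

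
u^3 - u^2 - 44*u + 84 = (u - 6)*(u - 2)*(u + 7)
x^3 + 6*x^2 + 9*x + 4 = (x + 1)^2*(x + 4)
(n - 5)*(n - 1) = n^2 - 6*n + 5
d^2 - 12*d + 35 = (d - 7)*(d - 5)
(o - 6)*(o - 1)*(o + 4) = o^3 - 3*o^2 - 22*o + 24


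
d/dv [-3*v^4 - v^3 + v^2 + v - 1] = -12*v^3 - 3*v^2 + 2*v + 1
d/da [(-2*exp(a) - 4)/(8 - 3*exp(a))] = -28*exp(a)/(3*exp(a) - 8)^2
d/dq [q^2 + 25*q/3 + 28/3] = 2*q + 25/3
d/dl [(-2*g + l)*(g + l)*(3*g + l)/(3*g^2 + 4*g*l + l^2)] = 1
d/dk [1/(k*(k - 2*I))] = 2*(-k + I)/(k^2*(k^2 - 4*I*k - 4))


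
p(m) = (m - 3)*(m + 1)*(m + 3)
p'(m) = (m - 3)*(m + 1) + (m - 3)*(m + 3) + (m + 1)*(m + 3) = 3*m^2 + 2*m - 9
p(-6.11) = -144.78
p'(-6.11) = 90.78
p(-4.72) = -49.40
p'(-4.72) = 48.40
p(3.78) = 25.28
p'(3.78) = 41.43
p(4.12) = 40.83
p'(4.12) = 50.16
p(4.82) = 82.83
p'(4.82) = 70.34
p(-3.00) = 0.00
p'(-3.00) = 12.00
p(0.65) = -14.15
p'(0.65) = -6.43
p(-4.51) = -39.80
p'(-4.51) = 43.00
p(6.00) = 189.00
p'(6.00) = 111.00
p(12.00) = 1755.00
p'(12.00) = 447.00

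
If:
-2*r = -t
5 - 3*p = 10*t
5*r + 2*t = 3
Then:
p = -5/9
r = 1/3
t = 2/3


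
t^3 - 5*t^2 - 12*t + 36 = (t - 6)*(t - 2)*(t + 3)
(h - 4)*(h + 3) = h^2 - h - 12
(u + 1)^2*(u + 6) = u^3 + 8*u^2 + 13*u + 6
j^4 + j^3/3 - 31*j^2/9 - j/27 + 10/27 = (j - 5/3)*(j - 1/3)*(j + 1/3)*(j + 2)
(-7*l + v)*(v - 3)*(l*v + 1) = -7*l^2*v^2 + 21*l^2*v + l*v^3 - 3*l*v^2 - 7*l*v + 21*l + v^2 - 3*v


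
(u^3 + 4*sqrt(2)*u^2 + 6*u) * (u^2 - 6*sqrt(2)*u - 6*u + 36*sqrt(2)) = u^5 - 6*u^4 - 2*sqrt(2)*u^4 - 42*u^3 + 12*sqrt(2)*u^3 - 36*sqrt(2)*u^2 + 252*u^2 + 216*sqrt(2)*u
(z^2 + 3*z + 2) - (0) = z^2 + 3*z + 2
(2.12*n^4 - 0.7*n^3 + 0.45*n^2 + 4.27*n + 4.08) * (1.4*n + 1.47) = 2.968*n^5 + 2.1364*n^4 - 0.399*n^3 + 6.6395*n^2 + 11.9889*n + 5.9976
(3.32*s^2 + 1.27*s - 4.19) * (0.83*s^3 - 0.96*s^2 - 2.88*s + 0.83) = 2.7556*s^5 - 2.1331*s^4 - 14.2585*s^3 + 3.1204*s^2 + 13.1213*s - 3.4777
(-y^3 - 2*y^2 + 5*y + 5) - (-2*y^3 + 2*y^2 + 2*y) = y^3 - 4*y^2 + 3*y + 5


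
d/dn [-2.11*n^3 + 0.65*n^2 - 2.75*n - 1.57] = -6.33*n^2 + 1.3*n - 2.75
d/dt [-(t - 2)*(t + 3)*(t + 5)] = -3*t^2 - 12*t + 1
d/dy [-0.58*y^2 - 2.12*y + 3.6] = -1.16*y - 2.12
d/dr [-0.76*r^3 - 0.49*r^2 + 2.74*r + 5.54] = -2.28*r^2 - 0.98*r + 2.74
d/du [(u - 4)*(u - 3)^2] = (u - 3)*(3*u - 11)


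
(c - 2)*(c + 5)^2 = c^3 + 8*c^2 + 5*c - 50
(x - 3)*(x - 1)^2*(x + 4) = x^4 - x^3 - 13*x^2 + 25*x - 12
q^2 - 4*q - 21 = (q - 7)*(q + 3)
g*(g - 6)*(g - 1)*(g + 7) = g^4 - 43*g^2 + 42*g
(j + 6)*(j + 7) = j^2 + 13*j + 42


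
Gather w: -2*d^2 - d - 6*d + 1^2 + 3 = -2*d^2 - 7*d + 4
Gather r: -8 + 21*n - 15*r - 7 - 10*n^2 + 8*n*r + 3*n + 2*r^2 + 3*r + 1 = -10*n^2 + 24*n + 2*r^2 + r*(8*n - 12) - 14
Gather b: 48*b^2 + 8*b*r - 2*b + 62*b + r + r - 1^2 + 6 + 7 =48*b^2 + b*(8*r + 60) + 2*r + 12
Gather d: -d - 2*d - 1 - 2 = -3*d - 3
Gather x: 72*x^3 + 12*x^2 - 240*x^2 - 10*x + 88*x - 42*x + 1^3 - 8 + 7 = 72*x^3 - 228*x^2 + 36*x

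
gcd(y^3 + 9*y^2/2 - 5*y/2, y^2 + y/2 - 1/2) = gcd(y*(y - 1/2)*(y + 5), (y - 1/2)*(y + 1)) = y - 1/2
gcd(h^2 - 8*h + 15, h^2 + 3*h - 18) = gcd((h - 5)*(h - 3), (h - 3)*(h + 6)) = h - 3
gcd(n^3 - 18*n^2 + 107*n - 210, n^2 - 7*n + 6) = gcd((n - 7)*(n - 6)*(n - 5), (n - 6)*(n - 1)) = n - 6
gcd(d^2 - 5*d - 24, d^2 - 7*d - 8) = d - 8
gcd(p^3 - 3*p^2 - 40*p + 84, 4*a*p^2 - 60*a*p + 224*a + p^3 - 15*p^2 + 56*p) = p - 7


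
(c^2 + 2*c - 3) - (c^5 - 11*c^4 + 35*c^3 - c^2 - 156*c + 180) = -c^5 + 11*c^4 - 35*c^3 + 2*c^2 + 158*c - 183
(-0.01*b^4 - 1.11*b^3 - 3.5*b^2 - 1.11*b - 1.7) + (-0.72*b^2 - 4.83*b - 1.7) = -0.01*b^4 - 1.11*b^3 - 4.22*b^2 - 5.94*b - 3.4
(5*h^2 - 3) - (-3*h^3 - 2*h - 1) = 3*h^3 + 5*h^2 + 2*h - 2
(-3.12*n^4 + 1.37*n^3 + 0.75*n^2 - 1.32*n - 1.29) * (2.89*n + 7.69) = -9.0168*n^5 - 20.0335*n^4 + 12.7028*n^3 + 1.9527*n^2 - 13.8789*n - 9.9201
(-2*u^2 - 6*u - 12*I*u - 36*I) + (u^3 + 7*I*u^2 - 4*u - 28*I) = u^3 - 2*u^2 + 7*I*u^2 - 10*u - 12*I*u - 64*I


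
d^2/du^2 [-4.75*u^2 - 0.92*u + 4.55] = -9.50000000000000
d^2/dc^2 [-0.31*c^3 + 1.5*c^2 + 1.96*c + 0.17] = 3.0 - 1.86*c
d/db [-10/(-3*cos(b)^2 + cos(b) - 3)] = 10*(6*cos(b) - 1)*sin(b)/(3*sin(b)^2 + cos(b) - 6)^2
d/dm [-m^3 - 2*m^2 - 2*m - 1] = -3*m^2 - 4*m - 2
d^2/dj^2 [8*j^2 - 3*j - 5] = 16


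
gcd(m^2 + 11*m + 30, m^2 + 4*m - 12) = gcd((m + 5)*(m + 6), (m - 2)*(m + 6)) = m + 6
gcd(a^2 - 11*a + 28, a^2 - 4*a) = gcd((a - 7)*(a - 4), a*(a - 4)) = a - 4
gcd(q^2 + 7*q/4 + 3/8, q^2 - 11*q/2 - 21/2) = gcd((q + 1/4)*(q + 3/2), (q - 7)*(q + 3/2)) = q + 3/2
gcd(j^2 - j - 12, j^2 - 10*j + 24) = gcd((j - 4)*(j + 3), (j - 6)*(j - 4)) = j - 4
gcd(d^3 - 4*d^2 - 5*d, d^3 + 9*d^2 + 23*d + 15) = d + 1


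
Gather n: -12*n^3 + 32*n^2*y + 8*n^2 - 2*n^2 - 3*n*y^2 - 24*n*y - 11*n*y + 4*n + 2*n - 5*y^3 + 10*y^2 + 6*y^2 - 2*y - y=-12*n^3 + n^2*(32*y + 6) + n*(-3*y^2 - 35*y + 6) - 5*y^3 + 16*y^2 - 3*y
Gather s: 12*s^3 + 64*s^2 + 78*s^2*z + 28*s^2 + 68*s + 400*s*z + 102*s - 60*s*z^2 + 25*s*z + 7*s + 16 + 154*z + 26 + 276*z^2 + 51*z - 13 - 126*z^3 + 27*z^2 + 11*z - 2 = 12*s^3 + s^2*(78*z + 92) + s*(-60*z^2 + 425*z + 177) - 126*z^3 + 303*z^2 + 216*z + 27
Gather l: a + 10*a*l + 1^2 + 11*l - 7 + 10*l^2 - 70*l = a + 10*l^2 + l*(10*a - 59) - 6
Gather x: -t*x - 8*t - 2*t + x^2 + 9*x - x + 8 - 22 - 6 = -10*t + x^2 + x*(8 - t) - 20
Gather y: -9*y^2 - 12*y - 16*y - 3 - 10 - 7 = -9*y^2 - 28*y - 20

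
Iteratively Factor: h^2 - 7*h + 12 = (h - 4)*(h - 3)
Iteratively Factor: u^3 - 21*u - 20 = (u + 1)*(u^2 - u - 20) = (u - 5)*(u + 1)*(u + 4)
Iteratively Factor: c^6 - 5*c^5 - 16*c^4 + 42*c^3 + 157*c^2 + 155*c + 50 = (c + 1)*(c^5 - 6*c^4 - 10*c^3 + 52*c^2 + 105*c + 50) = (c - 5)*(c + 1)*(c^4 - c^3 - 15*c^2 - 23*c - 10) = (c - 5)*(c + 1)*(c + 2)*(c^3 - 3*c^2 - 9*c - 5) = (c - 5)*(c + 1)^2*(c + 2)*(c^2 - 4*c - 5) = (c - 5)*(c + 1)^3*(c + 2)*(c - 5)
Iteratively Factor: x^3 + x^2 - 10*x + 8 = (x - 1)*(x^2 + 2*x - 8) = (x - 1)*(x + 4)*(x - 2)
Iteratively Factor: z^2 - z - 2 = (z - 2)*(z + 1)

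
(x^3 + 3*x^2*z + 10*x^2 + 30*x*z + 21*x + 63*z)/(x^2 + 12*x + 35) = (x^2 + 3*x*z + 3*x + 9*z)/(x + 5)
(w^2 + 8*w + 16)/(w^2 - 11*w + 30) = (w^2 + 8*w + 16)/(w^2 - 11*w + 30)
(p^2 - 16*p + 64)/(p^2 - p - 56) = (p - 8)/(p + 7)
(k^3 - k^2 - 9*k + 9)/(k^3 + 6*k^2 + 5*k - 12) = (k - 3)/(k + 4)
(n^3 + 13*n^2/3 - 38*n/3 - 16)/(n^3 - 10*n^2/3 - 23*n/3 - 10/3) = (3*n^2 + 10*n - 48)/(3*n^2 - 13*n - 10)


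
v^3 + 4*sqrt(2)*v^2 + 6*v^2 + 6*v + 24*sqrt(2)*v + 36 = (v + 6)*(v + sqrt(2))*(v + 3*sqrt(2))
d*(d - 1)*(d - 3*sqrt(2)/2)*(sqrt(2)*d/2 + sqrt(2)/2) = sqrt(2)*d^4/2 - 3*d^3/2 - sqrt(2)*d^2/2 + 3*d/2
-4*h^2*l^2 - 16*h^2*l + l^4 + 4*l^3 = l*(-2*h + l)*(2*h + l)*(l + 4)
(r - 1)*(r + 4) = r^2 + 3*r - 4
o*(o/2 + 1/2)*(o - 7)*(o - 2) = o^4/2 - 4*o^3 + 5*o^2/2 + 7*o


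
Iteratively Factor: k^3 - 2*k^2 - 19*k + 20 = (k - 1)*(k^2 - k - 20) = (k - 5)*(k - 1)*(k + 4)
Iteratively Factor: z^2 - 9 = (z - 3)*(z + 3)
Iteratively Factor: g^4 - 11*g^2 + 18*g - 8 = (g - 2)*(g^3 + 2*g^2 - 7*g + 4) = (g - 2)*(g + 4)*(g^2 - 2*g + 1) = (g - 2)*(g - 1)*(g + 4)*(g - 1)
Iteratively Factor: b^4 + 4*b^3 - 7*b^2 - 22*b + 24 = (b - 1)*(b^3 + 5*b^2 - 2*b - 24) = (b - 2)*(b - 1)*(b^2 + 7*b + 12) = (b - 2)*(b - 1)*(b + 4)*(b + 3)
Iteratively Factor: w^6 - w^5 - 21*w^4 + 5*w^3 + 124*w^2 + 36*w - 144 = (w - 3)*(w^5 + 2*w^4 - 15*w^3 - 40*w^2 + 4*w + 48) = (w - 3)*(w - 1)*(w^4 + 3*w^3 - 12*w^2 - 52*w - 48) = (w - 4)*(w - 3)*(w - 1)*(w^3 + 7*w^2 + 16*w + 12) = (w - 4)*(w - 3)*(w - 1)*(w + 2)*(w^2 + 5*w + 6) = (w - 4)*(w - 3)*(w - 1)*(w + 2)^2*(w + 3)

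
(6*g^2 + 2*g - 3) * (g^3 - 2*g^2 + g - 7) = 6*g^5 - 10*g^4 - g^3 - 34*g^2 - 17*g + 21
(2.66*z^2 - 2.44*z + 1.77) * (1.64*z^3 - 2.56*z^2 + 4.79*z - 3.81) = 4.3624*z^5 - 10.8112*z^4 + 21.8906*z^3 - 26.3534*z^2 + 17.7747*z - 6.7437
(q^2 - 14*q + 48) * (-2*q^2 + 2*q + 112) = -2*q^4 + 30*q^3 - 12*q^2 - 1472*q + 5376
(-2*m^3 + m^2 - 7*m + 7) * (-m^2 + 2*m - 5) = 2*m^5 - 5*m^4 + 19*m^3 - 26*m^2 + 49*m - 35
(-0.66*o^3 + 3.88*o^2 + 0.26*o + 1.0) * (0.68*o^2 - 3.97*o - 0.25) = -0.4488*o^5 + 5.2586*o^4 - 15.0618*o^3 - 1.3222*o^2 - 4.035*o - 0.25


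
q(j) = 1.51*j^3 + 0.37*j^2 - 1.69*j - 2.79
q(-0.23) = -2.40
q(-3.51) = -57.60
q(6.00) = 326.55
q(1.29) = -1.11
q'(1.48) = 9.33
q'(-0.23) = -1.62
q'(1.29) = 6.80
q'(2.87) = 37.75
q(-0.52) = -2.02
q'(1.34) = 7.44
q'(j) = 4.53*j^2 + 0.74*j - 1.69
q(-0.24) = -2.38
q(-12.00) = -2538.51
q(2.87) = 31.10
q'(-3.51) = 51.52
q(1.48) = 0.41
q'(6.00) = 165.83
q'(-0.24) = -1.61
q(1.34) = -0.76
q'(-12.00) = 641.75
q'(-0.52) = -0.85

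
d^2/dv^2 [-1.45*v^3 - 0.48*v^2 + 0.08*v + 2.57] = -8.7*v - 0.96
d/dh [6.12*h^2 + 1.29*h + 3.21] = 12.24*h + 1.29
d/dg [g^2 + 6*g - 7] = 2*g + 6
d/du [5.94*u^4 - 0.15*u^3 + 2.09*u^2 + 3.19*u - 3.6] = 23.76*u^3 - 0.45*u^2 + 4.18*u + 3.19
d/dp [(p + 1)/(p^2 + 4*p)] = (p*(p + 4) - 2*(p + 1)*(p + 2))/(p^2*(p + 4)^2)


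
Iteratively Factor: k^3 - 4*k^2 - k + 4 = (k + 1)*(k^2 - 5*k + 4) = (k - 4)*(k + 1)*(k - 1)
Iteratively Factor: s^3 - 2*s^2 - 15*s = (s + 3)*(s^2 - 5*s) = (s - 5)*(s + 3)*(s)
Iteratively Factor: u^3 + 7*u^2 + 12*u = (u + 3)*(u^2 + 4*u) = u*(u + 3)*(u + 4)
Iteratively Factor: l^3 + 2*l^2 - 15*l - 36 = (l + 3)*(l^2 - l - 12) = (l + 3)^2*(l - 4)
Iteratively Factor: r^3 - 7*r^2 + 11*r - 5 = (r - 1)*(r^2 - 6*r + 5) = (r - 1)^2*(r - 5)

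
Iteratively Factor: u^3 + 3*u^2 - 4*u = (u - 1)*(u^2 + 4*u) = (u - 1)*(u + 4)*(u)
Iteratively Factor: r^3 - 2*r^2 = (r)*(r^2 - 2*r) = r*(r - 2)*(r)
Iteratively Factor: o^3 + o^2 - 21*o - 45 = (o + 3)*(o^2 - 2*o - 15) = (o + 3)^2*(o - 5)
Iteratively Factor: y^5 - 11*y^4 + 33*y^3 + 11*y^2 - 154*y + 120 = (y - 3)*(y^4 - 8*y^3 + 9*y^2 + 38*y - 40) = (y - 3)*(y + 2)*(y^3 - 10*y^2 + 29*y - 20) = (y - 5)*(y - 3)*(y + 2)*(y^2 - 5*y + 4) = (y - 5)*(y - 4)*(y - 3)*(y + 2)*(y - 1)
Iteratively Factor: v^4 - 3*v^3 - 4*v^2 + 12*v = (v - 3)*(v^3 - 4*v) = v*(v - 3)*(v^2 - 4) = v*(v - 3)*(v + 2)*(v - 2)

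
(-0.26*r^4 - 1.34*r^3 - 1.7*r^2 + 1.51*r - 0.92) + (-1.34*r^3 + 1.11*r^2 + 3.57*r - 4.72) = -0.26*r^4 - 2.68*r^3 - 0.59*r^2 + 5.08*r - 5.64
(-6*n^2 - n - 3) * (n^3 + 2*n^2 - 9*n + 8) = -6*n^5 - 13*n^4 + 49*n^3 - 45*n^2 + 19*n - 24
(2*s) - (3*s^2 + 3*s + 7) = -3*s^2 - s - 7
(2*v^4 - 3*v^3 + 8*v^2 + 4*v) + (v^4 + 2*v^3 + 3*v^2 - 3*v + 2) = 3*v^4 - v^3 + 11*v^2 + v + 2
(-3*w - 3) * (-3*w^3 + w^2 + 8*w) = 9*w^4 + 6*w^3 - 27*w^2 - 24*w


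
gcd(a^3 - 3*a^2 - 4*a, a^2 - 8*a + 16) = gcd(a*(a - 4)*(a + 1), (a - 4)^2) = a - 4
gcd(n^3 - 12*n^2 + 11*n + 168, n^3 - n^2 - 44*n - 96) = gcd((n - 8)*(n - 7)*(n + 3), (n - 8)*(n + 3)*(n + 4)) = n^2 - 5*n - 24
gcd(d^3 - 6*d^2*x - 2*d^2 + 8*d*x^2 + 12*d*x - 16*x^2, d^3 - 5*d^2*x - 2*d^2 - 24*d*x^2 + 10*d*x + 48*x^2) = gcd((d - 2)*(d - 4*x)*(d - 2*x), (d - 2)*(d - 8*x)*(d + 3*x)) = d - 2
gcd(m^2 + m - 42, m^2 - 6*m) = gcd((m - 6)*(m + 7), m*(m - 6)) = m - 6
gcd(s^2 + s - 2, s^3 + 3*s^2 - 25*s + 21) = s - 1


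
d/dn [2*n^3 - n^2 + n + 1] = 6*n^2 - 2*n + 1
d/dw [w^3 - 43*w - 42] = 3*w^2 - 43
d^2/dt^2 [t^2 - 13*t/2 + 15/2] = 2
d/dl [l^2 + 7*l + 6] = 2*l + 7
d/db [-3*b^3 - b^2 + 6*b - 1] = -9*b^2 - 2*b + 6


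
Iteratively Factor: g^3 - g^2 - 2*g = (g + 1)*(g^2 - 2*g) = (g - 2)*(g + 1)*(g)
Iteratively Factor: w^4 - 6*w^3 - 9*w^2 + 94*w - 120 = (w + 4)*(w^3 - 10*w^2 + 31*w - 30) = (w - 5)*(w + 4)*(w^2 - 5*w + 6) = (w - 5)*(w - 2)*(w + 4)*(w - 3)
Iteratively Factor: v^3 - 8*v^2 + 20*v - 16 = (v - 2)*(v^2 - 6*v + 8) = (v - 4)*(v - 2)*(v - 2)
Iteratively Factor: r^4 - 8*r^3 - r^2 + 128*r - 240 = (r - 3)*(r^3 - 5*r^2 - 16*r + 80) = (r - 5)*(r - 3)*(r^2 - 16) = (r - 5)*(r - 3)*(r + 4)*(r - 4)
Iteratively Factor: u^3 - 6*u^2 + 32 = (u + 2)*(u^2 - 8*u + 16) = (u - 4)*(u + 2)*(u - 4)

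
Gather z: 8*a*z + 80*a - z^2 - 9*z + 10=80*a - z^2 + z*(8*a - 9) + 10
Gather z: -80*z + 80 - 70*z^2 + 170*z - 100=-70*z^2 + 90*z - 20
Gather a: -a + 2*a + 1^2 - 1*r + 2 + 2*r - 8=a + r - 5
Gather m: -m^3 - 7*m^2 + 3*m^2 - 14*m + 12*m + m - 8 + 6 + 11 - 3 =-m^3 - 4*m^2 - m + 6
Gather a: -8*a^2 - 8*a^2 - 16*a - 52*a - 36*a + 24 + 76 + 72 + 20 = -16*a^2 - 104*a + 192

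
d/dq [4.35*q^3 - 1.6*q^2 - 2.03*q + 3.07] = 13.05*q^2 - 3.2*q - 2.03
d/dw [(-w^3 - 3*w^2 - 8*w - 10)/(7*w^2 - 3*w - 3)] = (-7*w^4 + 6*w^3 + 74*w^2 + 158*w - 6)/(49*w^4 - 42*w^3 - 33*w^2 + 18*w + 9)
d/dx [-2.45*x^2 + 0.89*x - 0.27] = 0.89 - 4.9*x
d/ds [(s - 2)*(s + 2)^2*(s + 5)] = 4*s^3 + 21*s^2 + 12*s - 28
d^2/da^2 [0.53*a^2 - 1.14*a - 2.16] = 1.06000000000000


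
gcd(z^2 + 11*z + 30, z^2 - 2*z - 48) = z + 6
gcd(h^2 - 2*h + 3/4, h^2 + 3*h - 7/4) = h - 1/2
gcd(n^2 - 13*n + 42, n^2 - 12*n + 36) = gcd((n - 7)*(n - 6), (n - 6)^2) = n - 6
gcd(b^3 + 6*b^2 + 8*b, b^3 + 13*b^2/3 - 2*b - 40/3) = b^2 + 6*b + 8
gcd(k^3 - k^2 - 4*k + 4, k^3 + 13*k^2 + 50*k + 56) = k + 2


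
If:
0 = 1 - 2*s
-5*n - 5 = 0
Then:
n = -1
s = 1/2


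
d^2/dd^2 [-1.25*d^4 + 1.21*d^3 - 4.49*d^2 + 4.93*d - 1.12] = -15.0*d^2 + 7.26*d - 8.98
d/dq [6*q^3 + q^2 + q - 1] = 18*q^2 + 2*q + 1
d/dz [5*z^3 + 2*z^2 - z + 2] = 15*z^2 + 4*z - 1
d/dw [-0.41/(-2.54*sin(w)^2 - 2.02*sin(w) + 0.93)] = -(2.0828*sin(w) + 0.8282)*cos(w)/(2.54*sin(w)^2 + 2.02*sin(w) - 0.93)^2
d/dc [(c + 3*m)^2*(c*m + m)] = m*(c + 3*m)*(3*c + 3*m + 2)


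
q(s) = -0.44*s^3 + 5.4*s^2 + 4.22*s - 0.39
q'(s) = -1.32*s^2 + 10.8*s + 4.22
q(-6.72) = 348.63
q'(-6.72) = -127.97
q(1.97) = 25.52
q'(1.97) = 20.37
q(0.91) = 7.59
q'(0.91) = 12.95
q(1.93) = 24.71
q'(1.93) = 20.15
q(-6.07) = 271.36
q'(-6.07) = -109.97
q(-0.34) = -1.18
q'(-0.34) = 0.40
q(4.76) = 94.59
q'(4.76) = 25.72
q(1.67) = 19.67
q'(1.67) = 18.57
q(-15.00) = 2636.31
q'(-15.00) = -454.78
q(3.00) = 48.99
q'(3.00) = 24.74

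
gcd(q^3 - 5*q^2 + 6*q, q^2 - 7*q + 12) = q - 3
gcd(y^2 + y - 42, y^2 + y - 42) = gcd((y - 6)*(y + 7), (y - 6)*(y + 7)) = y^2 + y - 42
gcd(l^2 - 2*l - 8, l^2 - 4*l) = l - 4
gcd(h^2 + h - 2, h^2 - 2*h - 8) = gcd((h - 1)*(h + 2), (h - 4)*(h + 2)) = h + 2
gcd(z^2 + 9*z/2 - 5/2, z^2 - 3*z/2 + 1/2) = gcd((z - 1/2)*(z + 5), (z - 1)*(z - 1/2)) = z - 1/2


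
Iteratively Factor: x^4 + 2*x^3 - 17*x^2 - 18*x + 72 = (x - 3)*(x^3 + 5*x^2 - 2*x - 24) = (x - 3)*(x - 2)*(x^2 + 7*x + 12) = (x - 3)*(x - 2)*(x + 4)*(x + 3)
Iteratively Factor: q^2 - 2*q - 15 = (q - 5)*(q + 3)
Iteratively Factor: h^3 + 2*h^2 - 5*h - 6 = (h - 2)*(h^2 + 4*h + 3) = (h - 2)*(h + 3)*(h + 1)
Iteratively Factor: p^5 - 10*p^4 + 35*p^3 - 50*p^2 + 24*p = (p)*(p^4 - 10*p^3 + 35*p^2 - 50*p + 24) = p*(p - 2)*(p^3 - 8*p^2 + 19*p - 12) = p*(p - 3)*(p - 2)*(p^2 - 5*p + 4) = p*(p - 3)*(p - 2)*(p - 1)*(p - 4)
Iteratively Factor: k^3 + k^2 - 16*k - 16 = (k - 4)*(k^2 + 5*k + 4) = (k - 4)*(k + 4)*(k + 1)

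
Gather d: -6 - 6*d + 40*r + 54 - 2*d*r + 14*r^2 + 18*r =d*(-2*r - 6) + 14*r^2 + 58*r + 48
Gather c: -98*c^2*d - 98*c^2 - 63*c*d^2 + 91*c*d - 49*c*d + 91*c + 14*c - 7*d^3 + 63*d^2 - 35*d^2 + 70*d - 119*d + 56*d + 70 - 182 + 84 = c^2*(-98*d - 98) + c*(-63*d^2 + 42*d + 105) - 7*d^3 + 28*d^2 + 7*d - 28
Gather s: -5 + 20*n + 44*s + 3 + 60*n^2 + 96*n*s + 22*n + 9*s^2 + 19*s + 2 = 60*n^2 + 42*n + 9*s^2 + s*(96*n + 63)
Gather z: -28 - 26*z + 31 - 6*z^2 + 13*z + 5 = -6*z^2 - 13*z + 8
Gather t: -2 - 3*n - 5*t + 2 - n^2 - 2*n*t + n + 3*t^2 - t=-n^2 - 2*n + 3*t^2 + t*(-2*n - 6)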